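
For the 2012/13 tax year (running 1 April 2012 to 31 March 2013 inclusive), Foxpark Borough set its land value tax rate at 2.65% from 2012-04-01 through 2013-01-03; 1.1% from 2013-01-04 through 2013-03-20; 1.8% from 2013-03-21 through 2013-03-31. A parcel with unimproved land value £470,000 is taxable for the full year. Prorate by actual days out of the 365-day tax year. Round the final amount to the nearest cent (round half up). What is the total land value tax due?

2012-04-01 to 2013-01-03: 278 days at 2.65% → £470,000 × 2.65% × 278/365 = £9,486.2740
2013-01-04 to 2013-03-20: 76 days at 1.1% → £470,000 × 1.1% × 76/365 = £1,076.4932
2013-03-21 to 2013-03-31: 11 days at 1.8% → £470,000 × 1.8% × 11/365 = £254.9589
Total = £10,817.7260

£10,817.73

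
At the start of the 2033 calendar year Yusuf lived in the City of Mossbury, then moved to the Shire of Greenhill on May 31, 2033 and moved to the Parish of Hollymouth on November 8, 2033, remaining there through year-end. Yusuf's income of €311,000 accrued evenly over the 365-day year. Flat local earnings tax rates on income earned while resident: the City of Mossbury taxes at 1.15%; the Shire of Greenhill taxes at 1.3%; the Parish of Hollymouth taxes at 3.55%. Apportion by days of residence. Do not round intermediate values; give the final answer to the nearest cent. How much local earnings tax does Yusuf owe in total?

€4,886.53

The City of Mossbury, January 1 – May 30, 2033: 150 days → €311,000 × 1.15% × 150/365 = €1,469.7945
The Shire of Greenhill, May 31 – November 7, 2033: 161 days → €311,000 × 1.3% × 161/365 = €1,783.3507
The Parish of Hollymouth, November 8 – December 31, 2033: 54 days → €311,000 × 3.55% × 54/365 = €1,633.3890
Total = €4,886.5342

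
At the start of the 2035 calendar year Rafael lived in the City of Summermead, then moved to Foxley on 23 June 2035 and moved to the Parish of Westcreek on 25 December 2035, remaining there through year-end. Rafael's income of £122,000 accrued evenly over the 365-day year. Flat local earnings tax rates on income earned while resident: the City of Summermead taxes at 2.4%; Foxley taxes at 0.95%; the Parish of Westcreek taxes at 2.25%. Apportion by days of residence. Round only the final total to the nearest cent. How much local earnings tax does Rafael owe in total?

£2,027.87

The City of Summermead, 1 January – 22 June 2035: 173 days → £122,000 × 2.4% × 173/365 = £1,387.7918
Foxley, 23 June – 24 December 2035: 185 days → £122,000 × 0.95% × 185/365 = £587.4384
The Parish of Westcreek, 25 December – 31 December 2035: 7 days → £122,000 × 2.25% × 7/365 = £52.6438
Total = £2,027.8740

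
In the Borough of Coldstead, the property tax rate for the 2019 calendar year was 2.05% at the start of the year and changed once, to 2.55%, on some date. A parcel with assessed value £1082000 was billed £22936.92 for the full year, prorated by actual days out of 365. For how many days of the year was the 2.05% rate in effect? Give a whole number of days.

314 days

Let d = days at the first rate; then 365 − d days at the second rate.
£1082000 × [2.05%·d + 2.55%·(365−d)] / 365 = £22936.92
Solving gives d = 314, so the new rate took effect on 11 November 2019.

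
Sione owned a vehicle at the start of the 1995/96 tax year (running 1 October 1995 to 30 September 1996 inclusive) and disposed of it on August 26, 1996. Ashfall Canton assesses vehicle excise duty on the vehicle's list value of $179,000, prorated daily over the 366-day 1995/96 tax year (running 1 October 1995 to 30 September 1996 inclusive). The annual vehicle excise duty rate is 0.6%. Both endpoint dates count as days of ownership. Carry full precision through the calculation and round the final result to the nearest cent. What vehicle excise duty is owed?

$971.30

Days held (October 1, 1995 – August 26, 1996): 331 out of 366
Tax = $179,000 × 0.6% × 331/366 = $971.2951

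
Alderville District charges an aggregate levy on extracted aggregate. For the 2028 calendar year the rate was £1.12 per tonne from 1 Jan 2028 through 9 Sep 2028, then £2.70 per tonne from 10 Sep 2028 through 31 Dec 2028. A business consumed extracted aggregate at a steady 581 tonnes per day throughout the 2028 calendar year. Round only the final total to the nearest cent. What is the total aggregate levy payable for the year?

1 Jan – 9 Sep 2028: 253 days × 581 tonnes/day = 146,993 tonnes at £1.12/tonne → £164632.16
10 Sep – 31 Dec 2028: 113 days × 581 tonnes/day = 65,653 tonnes at £2.70/tonne → £177263.10

£341895.26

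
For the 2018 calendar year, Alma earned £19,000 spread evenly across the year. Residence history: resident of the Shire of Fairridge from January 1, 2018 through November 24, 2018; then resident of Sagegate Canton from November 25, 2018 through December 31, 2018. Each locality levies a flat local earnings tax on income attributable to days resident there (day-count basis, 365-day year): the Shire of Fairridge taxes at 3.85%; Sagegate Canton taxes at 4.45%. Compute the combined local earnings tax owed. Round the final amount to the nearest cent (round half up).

£743.06

The Shire of Fairridge, January 1 – November 24, 2018: 328 days → £19,000 × 3.85% × 328/365 = £657.3479
Sagegate Canton, November 25 – December 31, 2018: 37 days → £19,000 × 4.45% × 37/365 = £85.7082
Total = £743.0562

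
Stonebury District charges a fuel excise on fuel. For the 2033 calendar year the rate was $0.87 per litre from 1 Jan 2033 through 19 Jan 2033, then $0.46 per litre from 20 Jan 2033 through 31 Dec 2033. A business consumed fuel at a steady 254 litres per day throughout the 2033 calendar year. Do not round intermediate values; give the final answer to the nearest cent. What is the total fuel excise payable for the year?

1 Jan – 19 Jan 2033: 19 days × 254 litres/day = 4,826 litres at $0.87/litre → $4,198.62
20 Jan – 31 Dec 2033: 346 days × 254 litres/day = 87,884 litres at $0.46/litre → $40,426.64

$44,625.26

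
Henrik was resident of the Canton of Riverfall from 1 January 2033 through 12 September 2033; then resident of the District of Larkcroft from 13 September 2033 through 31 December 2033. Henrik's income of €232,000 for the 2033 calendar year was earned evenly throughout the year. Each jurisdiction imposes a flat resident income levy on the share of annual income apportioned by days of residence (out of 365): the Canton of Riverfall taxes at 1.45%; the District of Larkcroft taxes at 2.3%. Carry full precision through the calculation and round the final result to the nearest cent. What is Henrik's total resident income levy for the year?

€3,958.30

The Canton of Riverfall, 1 January – 12 September 2033: 255 days → €232,000 × 1.45% × 255/365 = €2,350.1918
The District of Larkcroft, 13 September – 31 December 2033: 110 days → €232,000 × 2.3% × 110/365 = €1,608.1096
Total = €3,958.3014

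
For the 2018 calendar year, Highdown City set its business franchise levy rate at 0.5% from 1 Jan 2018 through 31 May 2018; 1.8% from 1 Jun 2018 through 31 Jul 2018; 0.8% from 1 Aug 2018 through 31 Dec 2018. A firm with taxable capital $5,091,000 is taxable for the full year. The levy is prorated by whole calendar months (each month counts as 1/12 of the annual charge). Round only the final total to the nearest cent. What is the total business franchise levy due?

$42,849.25

1 Jan – 31 May 2018: 5 months at 0.5% → $5,091,000 × 0.5% × 5/12 = $10,606.2500
1 Jun – 31 Jul 2018: 2 months at 1.8% → $5,091,000 × 1.8% × 2/12 = $15,273.0000
1 Aug – 31 Dec 2018: 5 months at 0.8% → $5,091,000 × 0.8% × 5/12 = $16,970.0000
Total = $42,849.2500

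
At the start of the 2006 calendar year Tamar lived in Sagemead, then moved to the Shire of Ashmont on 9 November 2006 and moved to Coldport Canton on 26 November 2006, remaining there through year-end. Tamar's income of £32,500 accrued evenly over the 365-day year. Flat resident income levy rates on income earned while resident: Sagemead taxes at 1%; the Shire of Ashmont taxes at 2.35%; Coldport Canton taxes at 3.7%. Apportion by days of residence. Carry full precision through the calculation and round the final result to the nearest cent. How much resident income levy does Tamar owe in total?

Sagemead, 1 January – 8 November 2006: 312 days → £32,500 × 1% × 312/365 = £277.8082
The Shire of Ashmont, 9 November – 25 November 2006: 17 days → £32,500 × 2.35% × 17/365 = £35.5719
Coldport Canton, 26 November – 31 December 2006: 36 days → £32,500 × 3.7% × 36/365 = £118.6027
Total = £431.9829

£431.98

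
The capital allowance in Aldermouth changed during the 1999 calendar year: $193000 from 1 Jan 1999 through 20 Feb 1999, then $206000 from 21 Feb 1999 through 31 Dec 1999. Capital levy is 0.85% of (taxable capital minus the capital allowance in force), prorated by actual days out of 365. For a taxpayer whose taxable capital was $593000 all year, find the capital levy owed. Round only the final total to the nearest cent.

1 Jan – 20 Feb 1999: 51 days, exemption $193000 → ($593000 − $193000) × 0.85% × 51/365 = $475.0685
21 Feb – 31 Dec 1999: 314 days, exemption $206000 → ($593000 − $206000) × 0.85% × 314/365 = $2829.8712
Total = $3304.9397

$3304.94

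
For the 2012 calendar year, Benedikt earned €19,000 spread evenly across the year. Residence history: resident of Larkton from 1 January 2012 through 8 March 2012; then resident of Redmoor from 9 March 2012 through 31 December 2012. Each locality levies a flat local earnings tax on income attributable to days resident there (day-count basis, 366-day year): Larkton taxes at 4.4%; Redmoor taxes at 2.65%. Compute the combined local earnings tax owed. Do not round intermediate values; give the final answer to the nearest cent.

Larkton, 1 January – 8 March 2012: 68 days → €19,000 × 4.4% × 68/366 = €155.3224
Redmoor, 9 March – 31 December 2012: 298 days → €19,000 × 2.65% × 298/366 = €409.9536
Total = €565.2760

€565.28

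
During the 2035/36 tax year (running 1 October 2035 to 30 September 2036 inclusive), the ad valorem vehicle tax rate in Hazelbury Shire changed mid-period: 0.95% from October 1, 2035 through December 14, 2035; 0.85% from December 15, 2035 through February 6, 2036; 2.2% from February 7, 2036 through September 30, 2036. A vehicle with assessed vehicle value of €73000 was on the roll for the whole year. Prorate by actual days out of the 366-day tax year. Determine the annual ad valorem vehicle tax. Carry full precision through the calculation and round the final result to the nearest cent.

€1273.61

October 1 – December 14, 2035: 75 days at 0.95% → €73000 × 0.95% × 75/366 = €142.1107
December 15, 2035 – February 6, 2036: 54 days at 0.85% → €73000 × 0.85% × 54/366 = €91.5492
February 7 – September 30, 2036: 237 days at 2.2% → €73000 × 2.2% × 237/366 = €1039.9508
Total = €1273.6107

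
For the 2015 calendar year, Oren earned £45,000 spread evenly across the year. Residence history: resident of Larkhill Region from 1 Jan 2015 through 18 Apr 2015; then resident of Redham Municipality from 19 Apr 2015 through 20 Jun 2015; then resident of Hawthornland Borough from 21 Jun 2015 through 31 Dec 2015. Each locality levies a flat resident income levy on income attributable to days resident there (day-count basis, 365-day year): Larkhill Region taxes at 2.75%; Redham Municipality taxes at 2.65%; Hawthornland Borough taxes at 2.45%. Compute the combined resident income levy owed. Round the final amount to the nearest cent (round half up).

£1,157.98

Larkhill Region, 1 Jan – 18 Apr 2015: 108 days → £45,000 × 2.75% × 108/365 = £366.1644
Redham Municipality, 19 Apr – 20 Jun 2015: 63 days → £45,000 × 2.65% × 63/365 = £205.8288
Hawthornland Borough, 21 Jun – 31 Dec 2015: 194 days → £45,000 × 2.45% × 194/365 = £585.9863
Total = £1,157.9795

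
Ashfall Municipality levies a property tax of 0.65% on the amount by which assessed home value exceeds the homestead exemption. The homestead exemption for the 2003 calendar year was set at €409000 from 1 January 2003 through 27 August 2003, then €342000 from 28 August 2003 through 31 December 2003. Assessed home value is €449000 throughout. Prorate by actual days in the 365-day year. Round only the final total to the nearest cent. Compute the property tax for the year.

€410.34

1 January – 27 August 2003: 239 days, exemption €409000 → (€449000 − €409000) × 0.65% × 239/365 = €170.2466
28 August – 31 December 2003: 126 days, exemption €342000 → (€449000 − €342000) × 0.65% × 126/365 = €240.0904
Total = €410.3370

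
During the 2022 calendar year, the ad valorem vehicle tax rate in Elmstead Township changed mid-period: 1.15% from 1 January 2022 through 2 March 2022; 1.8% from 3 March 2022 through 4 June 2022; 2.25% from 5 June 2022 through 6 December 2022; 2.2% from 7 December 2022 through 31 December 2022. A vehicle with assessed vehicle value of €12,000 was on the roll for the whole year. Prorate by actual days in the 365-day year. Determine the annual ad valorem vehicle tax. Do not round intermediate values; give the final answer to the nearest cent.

1 January – 2 March 2022: 61 days at 1.15% → €12,000 × 1.15% × 61/365 = €23.0630
3 March – 4 June 2022: 94 days at 1.8% → €12,000 × 1.8% × 94/365 = €55.6274
5 June – 6 December 2022: 185 days at 2.25% → €12,000 × 2.25% × 185/365 = €136.8493
7 December – 31 December 2022: 25 days at 2.2% → €12,000 × 2.2% × 25/365 = €18.0822
Total = €233.6219

€233.62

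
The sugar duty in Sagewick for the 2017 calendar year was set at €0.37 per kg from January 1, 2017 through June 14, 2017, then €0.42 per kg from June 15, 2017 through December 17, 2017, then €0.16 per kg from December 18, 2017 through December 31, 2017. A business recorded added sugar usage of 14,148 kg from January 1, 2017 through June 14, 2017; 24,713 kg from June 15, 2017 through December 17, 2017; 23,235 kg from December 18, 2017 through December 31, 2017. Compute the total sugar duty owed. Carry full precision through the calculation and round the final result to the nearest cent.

€19,331.82

January 1 – June 14, 2017: 14,148 kg at €0.37/kg → €5,234.76
June 15 – December 17, 2017: 24,713 kg at €0.42/kg → €10,379.46
December 18 – December 31, 2017: 23,235 kg at €0.16/kg → €3,717.60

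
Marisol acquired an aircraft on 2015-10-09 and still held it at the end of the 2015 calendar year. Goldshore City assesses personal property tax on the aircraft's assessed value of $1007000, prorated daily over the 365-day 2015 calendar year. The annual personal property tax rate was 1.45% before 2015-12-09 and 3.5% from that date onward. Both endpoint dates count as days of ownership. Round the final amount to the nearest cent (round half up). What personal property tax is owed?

2015-10-09 to 2015-12-08: 61 days at 1.45% → $1007000 × 1.45% × 61/365 = $2440.2507
2015-12-09 to 2015-12-31: 23 days at 3.5% → $1007000 × 3.5% × 23/365 = $2220.9178
Total = $4661.1685

$4661.17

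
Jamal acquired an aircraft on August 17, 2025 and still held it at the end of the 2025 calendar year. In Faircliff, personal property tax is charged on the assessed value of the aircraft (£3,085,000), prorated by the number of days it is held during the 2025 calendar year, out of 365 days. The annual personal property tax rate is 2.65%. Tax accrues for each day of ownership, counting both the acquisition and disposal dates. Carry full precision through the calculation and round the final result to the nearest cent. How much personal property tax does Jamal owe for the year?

Days held (August 17 – December 31, 2025): 137 out of 365
Tax = £3,085,000 × 2.65% × 137/365 = £30,685.1849

£30,685.18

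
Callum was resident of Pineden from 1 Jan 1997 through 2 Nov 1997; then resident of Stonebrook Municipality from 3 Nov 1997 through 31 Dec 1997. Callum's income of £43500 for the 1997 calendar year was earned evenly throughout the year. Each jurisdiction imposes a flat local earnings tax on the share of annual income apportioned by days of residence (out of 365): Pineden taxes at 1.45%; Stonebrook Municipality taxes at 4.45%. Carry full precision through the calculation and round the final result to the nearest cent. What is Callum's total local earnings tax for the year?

£841.70

Pineden, 1 Jan – 2 Nov 1997: 306 days → £43500 × 1.45% × 306/365 = £528.7932
Stonebrook Municipality, 3 Nov – 31 Dec 1997: 59 days → £43500 × 4.45% × 59/365 = £312.9021
Total = £841.6952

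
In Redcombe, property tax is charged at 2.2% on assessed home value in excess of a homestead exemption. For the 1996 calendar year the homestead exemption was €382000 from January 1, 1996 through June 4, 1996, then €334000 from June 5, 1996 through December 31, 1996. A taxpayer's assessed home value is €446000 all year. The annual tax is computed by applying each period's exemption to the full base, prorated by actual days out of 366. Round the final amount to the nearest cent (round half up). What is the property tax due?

January 1 – June 4, 1996: 156 days, exemption €382000 → (€446000 − €382000) × 2.2% × 156/366 = €600.1311
June 5 – December 31, 1996: 210 days, exemption €334000 → (€446000 − €334000) × 2.2% × 210/366 = €1413.7705
Total = €2013.9016

€2013.90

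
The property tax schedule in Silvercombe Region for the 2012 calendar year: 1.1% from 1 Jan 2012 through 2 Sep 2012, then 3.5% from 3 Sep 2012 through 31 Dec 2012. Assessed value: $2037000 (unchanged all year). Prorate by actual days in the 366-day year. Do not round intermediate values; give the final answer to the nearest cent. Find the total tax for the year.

$38435.85

1 Jan – 2 Sep 2012: 246 days at 1.1% → $2037000 × 1.1% × 246/366 = $15060.4426
3 Sep – 31 Dec 2012: 120 days at 3.5% → $2037000 × 3.5% × 120/366 = $23375.4098
Total = $38435.8525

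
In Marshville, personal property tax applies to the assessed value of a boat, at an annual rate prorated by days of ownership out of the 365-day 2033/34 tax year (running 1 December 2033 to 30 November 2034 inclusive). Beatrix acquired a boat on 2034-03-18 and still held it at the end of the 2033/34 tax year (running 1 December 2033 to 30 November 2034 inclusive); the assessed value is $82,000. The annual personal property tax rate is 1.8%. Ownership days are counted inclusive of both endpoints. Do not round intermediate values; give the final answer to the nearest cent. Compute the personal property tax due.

Days held (2034-03-18 to 2034-11-30): 258 out of 365
Tax = $82,000 × 1.8% × 258/365 = $1,043.3096

$1,043.31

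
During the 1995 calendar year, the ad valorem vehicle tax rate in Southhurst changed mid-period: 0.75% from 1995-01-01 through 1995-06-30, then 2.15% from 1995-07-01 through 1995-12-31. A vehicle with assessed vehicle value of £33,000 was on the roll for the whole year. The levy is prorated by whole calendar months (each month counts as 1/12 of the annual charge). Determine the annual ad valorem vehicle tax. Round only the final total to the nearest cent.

£478.50

1995-01-01 to 1995-06-30: 6 months at 0.75% → £33,000 × 0.75% × 6/12 = £123.7500
1995-07-01 to 1995-12-31: 6 months at 2.15% → £33,000 × 2.15% × 6/12 = £354.7500
Total = £478.5000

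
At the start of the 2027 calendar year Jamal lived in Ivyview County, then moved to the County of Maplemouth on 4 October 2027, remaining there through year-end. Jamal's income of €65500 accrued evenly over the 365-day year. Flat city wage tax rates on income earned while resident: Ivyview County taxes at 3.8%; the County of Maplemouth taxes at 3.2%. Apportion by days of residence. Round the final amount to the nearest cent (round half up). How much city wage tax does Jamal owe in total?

€2393.17

Ivyview County, 1 January – 3 October 2027: 276 days → €65500 × 3.8% × 276/365 = €1882.0932
The County of Maplemouth, 4 October – 31 December 2027: 89 days → €65500 × 3.2% × 89/365 = €511.0795
Total = €2393.1726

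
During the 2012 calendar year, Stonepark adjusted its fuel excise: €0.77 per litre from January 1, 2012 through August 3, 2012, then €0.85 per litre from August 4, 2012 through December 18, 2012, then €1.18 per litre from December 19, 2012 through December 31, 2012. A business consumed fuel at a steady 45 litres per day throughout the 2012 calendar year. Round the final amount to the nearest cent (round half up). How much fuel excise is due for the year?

January 1 – August 3, 2012: 216 days × 45 litres/day = 9,720 litres at €0.77/litre → €7,484.40
August 4 – December 18, 2012: 137 days × 45 litres/day = 6,165 litres at €0.85/litre → €5,240.25
December 19 – December 31, 2012: 13 days × 45 litres/day = 585 litres at €1.18/litre → €690.30

€13,414.95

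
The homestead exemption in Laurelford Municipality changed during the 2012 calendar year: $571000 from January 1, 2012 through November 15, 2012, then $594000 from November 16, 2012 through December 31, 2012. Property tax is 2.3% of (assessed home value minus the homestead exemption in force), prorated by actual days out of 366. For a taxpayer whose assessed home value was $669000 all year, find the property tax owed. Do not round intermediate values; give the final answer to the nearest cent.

$2187.51

January 1 – November 15, 2012: 320 days, exemption $571000 → ($669000 − $571000) × 2.3% × 320/366 = $1970.7104
November 16 – December 31, 2012: 46 days, exemption $594000 → ($669000 − $594000) × 2.3% × 46/366 = $216.8033
Total = $2187.5137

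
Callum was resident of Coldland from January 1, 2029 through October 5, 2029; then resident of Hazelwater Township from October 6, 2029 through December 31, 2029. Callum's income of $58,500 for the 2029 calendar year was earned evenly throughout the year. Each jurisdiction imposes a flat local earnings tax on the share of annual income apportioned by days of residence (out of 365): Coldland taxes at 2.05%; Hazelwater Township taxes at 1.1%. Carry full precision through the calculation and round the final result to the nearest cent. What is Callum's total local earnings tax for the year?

Coldland, January 1 – October 5, 2029: 278 days → $58,500 × 2.05% × 278/365 = $913.4014
Hazelwater Township, October 6 – December 31, 2029: 87 days → $58,500 × 1.1% × 87/365 = $153.3822
Total = $1,066.7836

$1,066.78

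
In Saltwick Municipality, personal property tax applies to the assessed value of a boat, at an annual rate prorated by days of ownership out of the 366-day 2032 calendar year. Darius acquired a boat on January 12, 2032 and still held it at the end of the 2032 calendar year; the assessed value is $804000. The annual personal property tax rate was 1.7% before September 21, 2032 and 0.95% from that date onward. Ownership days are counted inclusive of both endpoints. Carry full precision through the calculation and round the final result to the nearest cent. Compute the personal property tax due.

January 12 – September 20, 2032: 253 days at 1.7% → $804000 × 1.7% × 253/366 = $9448.0984
September 21 – December 31, 2032: 102 days at 0.95% → $804000 × 0.95% × 102/366 = $2128.6230
Total = $11576.7213

$11576.72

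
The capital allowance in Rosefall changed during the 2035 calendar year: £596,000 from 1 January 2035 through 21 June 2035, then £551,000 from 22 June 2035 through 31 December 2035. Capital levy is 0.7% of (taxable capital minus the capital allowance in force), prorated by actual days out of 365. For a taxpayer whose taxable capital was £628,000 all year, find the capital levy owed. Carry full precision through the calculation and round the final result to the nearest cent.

£390.56

1 January – 21 June 2035: 172 days, exemption £596,000 → (£628,000 − £596,000) × 0.7% × 172/365 = £105.5562
22 June – 31 December 2035: 193 days, exemption £551,000 → (£628,000 − £551,000) × 0.7% × 193/365 = £285.0055
Total = £390.5616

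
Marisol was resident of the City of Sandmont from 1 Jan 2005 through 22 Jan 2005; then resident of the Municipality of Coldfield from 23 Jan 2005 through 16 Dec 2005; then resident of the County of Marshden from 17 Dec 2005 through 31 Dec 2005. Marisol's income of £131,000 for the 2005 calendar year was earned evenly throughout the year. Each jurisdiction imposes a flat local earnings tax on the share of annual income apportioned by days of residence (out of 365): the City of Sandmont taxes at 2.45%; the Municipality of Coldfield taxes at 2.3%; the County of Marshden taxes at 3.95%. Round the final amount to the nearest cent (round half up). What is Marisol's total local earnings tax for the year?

£3,113.67

The City of Sandmont, 1 Jan – 22 Jan 2005: 22 days → £131,000 × 2.45% × 22/365 = £193.4493
The Municipality of Coldfield, 23 Jan – 16 Dec 2005: 328 days → £131,000 × 2.3% × 328/365 = £2,707.5726
The County of Marshden, 17 Dec – 31 Dec 2005: 15 days → £131,000 × 3.95% × 15/365 = £212.6507
Total = £3,113.6726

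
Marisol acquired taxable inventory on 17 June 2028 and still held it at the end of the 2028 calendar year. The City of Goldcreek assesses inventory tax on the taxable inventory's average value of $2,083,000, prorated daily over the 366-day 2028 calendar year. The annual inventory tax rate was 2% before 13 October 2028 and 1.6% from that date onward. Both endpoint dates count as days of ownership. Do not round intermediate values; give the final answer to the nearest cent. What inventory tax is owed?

$20,716.17

17 June – 12 October 2028: 118 days at 2% → $2,083,000 × 2% × 118/366 = $13,431.3661
13 October – 31 December 2028: 80 days at 1.6% → $2,083,000 × 1.6% × 80/366 = $7,284.8087
Total = $20,716.1749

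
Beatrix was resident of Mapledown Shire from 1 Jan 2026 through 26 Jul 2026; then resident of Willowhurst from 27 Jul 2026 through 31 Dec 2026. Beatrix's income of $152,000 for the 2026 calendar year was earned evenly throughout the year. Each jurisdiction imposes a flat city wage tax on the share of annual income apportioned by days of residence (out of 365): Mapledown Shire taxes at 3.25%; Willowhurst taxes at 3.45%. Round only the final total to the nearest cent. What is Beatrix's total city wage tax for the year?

$5,071.59

Mapledown Shire, 1 Jan – 26 Jul 2026: 207 days → $152,000 × 3.25% × 207/365 = $2,801.5890
Willowhurst, 27 Jul – 31 Dec 2026: 158 days → $152,000 × 3.45% × 158/365 = $2,270.0055
Total = $5,071.5945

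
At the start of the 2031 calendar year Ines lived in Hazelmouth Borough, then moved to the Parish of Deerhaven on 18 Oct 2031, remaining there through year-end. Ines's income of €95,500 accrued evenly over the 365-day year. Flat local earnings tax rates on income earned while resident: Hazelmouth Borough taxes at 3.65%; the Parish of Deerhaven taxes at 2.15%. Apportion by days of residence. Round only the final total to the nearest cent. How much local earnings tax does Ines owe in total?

Hazelmouth Borough, 1 Jan – 17 Oct 2031: 290 days → €95,500 × 3.65% × 290/365 = €2,769.5000
The Parish of Deerhaven, 18 Oct – 31 Dec 2031: 75 days → €95,500 × 2.15% × 75/365 = €421.9007
Total = €3,191.4007

€3,191.40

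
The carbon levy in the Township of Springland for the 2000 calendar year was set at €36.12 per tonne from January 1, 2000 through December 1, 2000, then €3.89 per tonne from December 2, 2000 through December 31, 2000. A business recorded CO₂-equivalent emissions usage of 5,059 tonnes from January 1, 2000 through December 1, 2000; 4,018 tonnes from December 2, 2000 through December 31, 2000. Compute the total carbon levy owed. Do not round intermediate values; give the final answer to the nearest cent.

€198,361.10

January 1 – December 1, 2000: 5,059 tonnes at €36.12/tonne → €182,731.08
December 2 – December 31, 2000: 4,018 tonnes at €3.89/tonne → €15,630.02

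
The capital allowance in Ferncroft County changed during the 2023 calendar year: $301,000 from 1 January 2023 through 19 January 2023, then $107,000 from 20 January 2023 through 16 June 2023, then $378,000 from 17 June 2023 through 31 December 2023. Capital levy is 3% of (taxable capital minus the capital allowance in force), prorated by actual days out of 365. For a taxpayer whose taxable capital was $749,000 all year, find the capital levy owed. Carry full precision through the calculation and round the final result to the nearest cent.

1 January – 19 January 2023: 19 days, exemption $301,000 → ($749,000 − $301,000) × 3% × 19/365 = $699.6164
20 January – 16 June 2023: 148 days, exemption $107,000 → ($749,000 − $107,000) × 3% × 148/365 = $7,809.5342
17 June – 31 December 2023: 198 days, exemption $378,000 → ($749,000 − $378,000) × 3% × 198/365 = $6,037.6438
Total = $14,546.7945

$14,546.79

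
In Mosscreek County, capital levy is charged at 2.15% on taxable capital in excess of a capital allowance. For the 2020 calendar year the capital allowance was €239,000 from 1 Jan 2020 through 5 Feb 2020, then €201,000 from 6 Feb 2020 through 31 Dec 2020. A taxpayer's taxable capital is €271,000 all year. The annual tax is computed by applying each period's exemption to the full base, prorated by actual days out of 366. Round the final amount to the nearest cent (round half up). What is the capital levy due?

€1,424.64

1 Jan – 5 Feb 2020: 36 days, exemption €239,000 → (€271,000 − €239,000) × 2.15% × 36/366 = €67.6721
6 Feb – 31 Dec 2020: 330 days, exemption €201,000 → (€271,000 − €201,000) × 2.15% × 330/366 = €1,356.9672
Total = €1,424.6393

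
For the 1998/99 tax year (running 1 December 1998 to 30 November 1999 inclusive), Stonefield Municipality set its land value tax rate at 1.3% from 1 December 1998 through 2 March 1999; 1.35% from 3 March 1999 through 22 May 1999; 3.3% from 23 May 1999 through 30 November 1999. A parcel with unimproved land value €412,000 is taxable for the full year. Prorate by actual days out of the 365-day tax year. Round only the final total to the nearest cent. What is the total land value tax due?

€9,736.18

1 December 1998 – 2 March 1999: 92 days at 1.3% → €412,000 × 1.3% × 92/365 = €1,350.0055
3 March – 22 May 1999: 81 days at 1.35% → €412,000 × 1.35% × 81/365 = €1,234.3068
23 May – 30 November 1999: 192 days at 3.3% → €412,000 × 3.3% × 192/365 = €7,151.8685
Total = €9,736.1808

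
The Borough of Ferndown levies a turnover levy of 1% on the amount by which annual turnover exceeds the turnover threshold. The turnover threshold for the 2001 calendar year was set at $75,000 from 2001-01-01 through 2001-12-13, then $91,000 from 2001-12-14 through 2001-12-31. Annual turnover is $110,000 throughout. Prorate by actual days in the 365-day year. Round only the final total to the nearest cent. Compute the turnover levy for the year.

2001-01-01 to 2001-12-13: 347 days, exemption $75,000 → ($110,000 − $75,000) × 1% × 347/365 = $332.7397
2001-12-14 to 2001-12-31: 18 days, exemption $91,000 → ($110,000 − $91,000) × 1% × 18/365 = $9.3699
Total = $342.1096

$342.11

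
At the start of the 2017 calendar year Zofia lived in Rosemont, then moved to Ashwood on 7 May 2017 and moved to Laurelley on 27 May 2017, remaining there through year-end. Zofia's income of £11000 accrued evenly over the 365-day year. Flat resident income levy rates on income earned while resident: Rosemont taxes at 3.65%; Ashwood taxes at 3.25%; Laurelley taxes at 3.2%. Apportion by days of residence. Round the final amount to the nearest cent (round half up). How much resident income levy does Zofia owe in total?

£369.39

Rosemont, 1 January – 6 May 2017: 126 days → £11000 × 3.65% × 126/365 = £138.6000
Ashwood, 7 May – 26 May 2017: 20 days → £11000 × 3.25% × 20/365 = £19.5890
Laurelley, 27 May – 31 December 2017: 219 days → £11000 × 3.2% × 219/365 = £211.2000
Total = £369.3890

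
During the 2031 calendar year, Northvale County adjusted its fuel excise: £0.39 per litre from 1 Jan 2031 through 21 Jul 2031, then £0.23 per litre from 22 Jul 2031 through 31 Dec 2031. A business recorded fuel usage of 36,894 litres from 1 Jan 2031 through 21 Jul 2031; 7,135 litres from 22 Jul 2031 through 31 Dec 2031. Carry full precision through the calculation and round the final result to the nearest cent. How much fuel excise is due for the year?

£16029.71

1 Jan – 21 Jul 2031: 36,894 litres at £0.39/litre → £14388.66
22 Jul – 31 Dec 2031: 7,135 litres at £0.23/litre → £1641.05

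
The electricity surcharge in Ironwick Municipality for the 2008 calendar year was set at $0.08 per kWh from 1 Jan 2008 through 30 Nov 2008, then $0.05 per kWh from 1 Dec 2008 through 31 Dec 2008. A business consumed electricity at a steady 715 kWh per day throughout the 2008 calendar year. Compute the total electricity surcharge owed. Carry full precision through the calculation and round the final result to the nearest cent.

$20,270.25

1 Jan – 30 Nov 2008: 335 days × 715 kWh/day = 239,525 kWh at $0.08/kWh → $19,162.00
1 Dec – 31 Dec 2008: 31 days × 715 kWh/day = 22,165 kWh at $0.05/kWh → $1,108.25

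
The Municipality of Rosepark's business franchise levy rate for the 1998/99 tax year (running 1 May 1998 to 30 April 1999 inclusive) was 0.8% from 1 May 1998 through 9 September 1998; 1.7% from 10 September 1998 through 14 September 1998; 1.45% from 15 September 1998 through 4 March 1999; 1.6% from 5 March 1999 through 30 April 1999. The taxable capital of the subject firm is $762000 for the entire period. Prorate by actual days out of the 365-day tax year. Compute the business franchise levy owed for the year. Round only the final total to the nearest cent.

1 May – 9 September 1998: 132 days at 0.8% → $762000 × 0.8% × 132/365 = $2204.5808
10 September – 14 September 1998: 5 days at 1.7% → $762000 × 1.7% × 5/365 = $177.4521
15 September 1998 – 4 March 1999: 171 days at 1.45% → $762000 × 1.45% × 171/365 = $5176.3808
5 March – 30 April 1999: 57 days at 1.6% → $762000 × 1.6% × 57/365 = $1903.9562
Total = $9462.3699

$9462.37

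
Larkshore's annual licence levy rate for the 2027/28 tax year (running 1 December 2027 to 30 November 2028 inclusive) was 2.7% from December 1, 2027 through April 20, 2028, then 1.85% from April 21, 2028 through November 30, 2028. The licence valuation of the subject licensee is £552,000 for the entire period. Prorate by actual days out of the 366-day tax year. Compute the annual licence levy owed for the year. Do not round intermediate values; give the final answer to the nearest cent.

£12,032.39

December 1, 2027 – April 20, 2028: 142 days at 2.7% → £552,000 × 2.7% × 142/366 = £5,782.4262
April 21 – November 30, 2028: 224 days at 1.85% → £552,000 × 1.85% × 224/366 = £6,249.9672
Total = £12,032.3934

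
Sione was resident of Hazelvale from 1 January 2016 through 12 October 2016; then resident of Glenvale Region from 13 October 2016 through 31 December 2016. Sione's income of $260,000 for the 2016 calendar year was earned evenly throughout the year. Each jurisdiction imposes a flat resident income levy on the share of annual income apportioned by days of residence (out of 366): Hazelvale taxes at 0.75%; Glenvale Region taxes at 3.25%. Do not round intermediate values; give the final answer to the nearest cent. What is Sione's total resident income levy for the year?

Hazelvale, 1 January – 12 October 2016: 286 days → $260,000 × 0.75% × 286/366 = $1,523.7705
Glenvale Region, 13 October – 31 December 2016: 80 days → $260,000 × 3.25% × 80/366 = $1,846.9945
Total = $3,370.7650

$3,370.77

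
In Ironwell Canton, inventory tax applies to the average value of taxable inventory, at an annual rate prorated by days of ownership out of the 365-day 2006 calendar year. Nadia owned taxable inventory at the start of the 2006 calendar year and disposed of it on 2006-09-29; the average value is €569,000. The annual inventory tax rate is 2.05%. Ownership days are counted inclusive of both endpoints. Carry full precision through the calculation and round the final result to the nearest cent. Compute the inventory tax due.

Days held (2006-01-01 to 2006-09-29): 272 out of 365
Tax = €569,000 × 2.05% × 272/365 = €8,692.4493

€8,692.45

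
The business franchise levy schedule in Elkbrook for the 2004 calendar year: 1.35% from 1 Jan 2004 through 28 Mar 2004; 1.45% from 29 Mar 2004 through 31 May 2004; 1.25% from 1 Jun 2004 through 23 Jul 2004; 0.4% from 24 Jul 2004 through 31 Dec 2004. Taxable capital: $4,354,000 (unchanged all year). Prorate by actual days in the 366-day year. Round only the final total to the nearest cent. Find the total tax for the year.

1 Jan – 28 Mar 2004: 88 days at 1.35% → $4,354,000 × 1.35% × 88/366 = $14,132.6557
29 Mar – 31 May 2004: 64 days at 1.45% → $4,354,000 × 1.45% × 64/366 = $11,039.6503
1 Jun – 23 Jul 2004: 53 days at 1.25% → $4,354,000 × 1.25% × 53/366 = $7,881.2158
24 Jul – 31 Dec 2004: 161 days at 0.4% → $4,354,000 × 0.4% × 161/366 = $7,661.1366
Total = $40,714.6585

$40,714.66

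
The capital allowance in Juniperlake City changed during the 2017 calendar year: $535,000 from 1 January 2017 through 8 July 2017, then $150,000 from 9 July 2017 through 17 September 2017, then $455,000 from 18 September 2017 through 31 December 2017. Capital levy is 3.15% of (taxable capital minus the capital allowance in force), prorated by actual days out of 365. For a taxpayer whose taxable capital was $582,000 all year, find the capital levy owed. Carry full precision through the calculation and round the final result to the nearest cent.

1 January – 8 July 2017: 189 days, exemption $535,000 → ($582,000 − $535,000) × 3.15% × 189/365 = $766.6151
9 July – 17 September 2017: 71 days, exemption $150,000 → ($582,000 − $150,000) × 3.15% × 71/365 = $2,647.0356
18 September – 31 December 2017: 105 days, exemption $455,000 → ($582,000 − $455,000) × 3.15% × 105/365 = $1,150.8288
Total = $4,564.4795

$4,564.48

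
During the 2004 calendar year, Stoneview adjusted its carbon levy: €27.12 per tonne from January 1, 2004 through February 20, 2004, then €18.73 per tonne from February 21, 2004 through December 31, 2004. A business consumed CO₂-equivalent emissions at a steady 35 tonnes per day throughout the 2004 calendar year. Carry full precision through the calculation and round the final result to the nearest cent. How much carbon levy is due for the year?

€254,907.45

January 1 – February 20, 2004: 51 days × 35 tonnes/day = 1,785 tonnes at €27.12/tonne → €48,409.20
February 21 – December 31, 2004: 315 days × 35 tonnes/day = 11,025 tonnes at €18.73/tonne → €206,498.25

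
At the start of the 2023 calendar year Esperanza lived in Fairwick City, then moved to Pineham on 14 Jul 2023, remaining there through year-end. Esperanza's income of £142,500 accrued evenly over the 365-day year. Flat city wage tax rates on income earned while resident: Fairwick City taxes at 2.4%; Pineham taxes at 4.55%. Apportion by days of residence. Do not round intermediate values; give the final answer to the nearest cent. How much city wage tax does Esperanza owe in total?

Fairwick City, 1 Jan – 13 Jul 2023: 194 days → £142,500 × 2.4% × 194/365 = £1,817.7534
Pineham, 14 Jul – 31 Dec 2023: 171 days → £142,500 × 4.55% × 171/365 = £3,037.5925
Total = £4,855.3459

£4,855.35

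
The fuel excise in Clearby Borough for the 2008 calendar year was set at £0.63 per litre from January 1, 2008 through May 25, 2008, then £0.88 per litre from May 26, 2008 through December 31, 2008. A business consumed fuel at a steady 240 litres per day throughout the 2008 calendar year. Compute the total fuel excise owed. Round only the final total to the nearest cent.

£68,539.20

January 1 – May 25, 2008: 146 days × 240 litres/day = 35,040 litres at £0.63/litre → £22,075.20
May 26 – December 31, 2008: 220 days × 240 litres/day = 52,800 litres at £0.88/litre → £46,464.00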